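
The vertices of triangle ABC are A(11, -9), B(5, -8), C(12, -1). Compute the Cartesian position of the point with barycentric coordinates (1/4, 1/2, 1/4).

(33/4, -13/2)

P = (1/4)·A + (1/2)·B + (1/4)·C.
x-coordinate: (1/4)·11 + (1/2)·5 + (1/4)·12 = 33/4.
y-coordinate: (1/4)·(-9) + (1/2)·(-8) + (1/4)·(-1) = -13/2.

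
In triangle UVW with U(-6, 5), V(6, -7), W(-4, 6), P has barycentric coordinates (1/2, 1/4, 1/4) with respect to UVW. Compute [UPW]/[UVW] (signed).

1/4

The signed ratio [UPW]/[UVW] equals the barycentric coordinate of P at vertex V, which is 1/4.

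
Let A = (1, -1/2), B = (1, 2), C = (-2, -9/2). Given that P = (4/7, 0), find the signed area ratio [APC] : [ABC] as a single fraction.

[ABC] = ½·(1·(2−(-9/2)) + 1·(-9/2−(-1/2)) + (-2)·(-1/2−2)) = ½·(13/2 − 4 + 5) = 15/4.
[APC] = ½·(1·(0−(-9/2)) + (4/7)·(-9/2−(-1/2)) + (-2)·(-1/2−0)) = ½·(9/2 − 16/7 + 1) = 45/28, so the ratio is (45/28)/(15/4) = 3/7.

3/7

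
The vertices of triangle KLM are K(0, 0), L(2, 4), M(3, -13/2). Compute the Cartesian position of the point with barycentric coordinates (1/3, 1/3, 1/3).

N = (1/3)·K + (1/3)·L + (1/3)·M.
x-coordinate: (1/3)·0 + (1/3)·2 + (1/3)·3 = 5/3.
y-coordinate: (1/3)·0 + (1/3)·4 + (1/3)·(-13/2) = -5/6.

(5/3, -5/6)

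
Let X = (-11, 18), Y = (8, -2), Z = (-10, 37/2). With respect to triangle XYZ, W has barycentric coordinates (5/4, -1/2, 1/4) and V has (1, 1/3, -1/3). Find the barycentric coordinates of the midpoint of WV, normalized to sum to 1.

(9/8, -1/12, -1/24)

Since both coordinate triples sum to 1, the midpoint's barycentrics are the componentwise average.
(5/4+1)/2 = 9/8; similarly -1/12 and -1/24.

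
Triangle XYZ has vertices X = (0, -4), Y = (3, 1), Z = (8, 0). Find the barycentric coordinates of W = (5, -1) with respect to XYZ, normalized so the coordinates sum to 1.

Signed area of the reference triangle: [XYZ] = ½·(0·(1−0) + 3·(0−(-4)) + 8·(-4−1)) = ½·(0 + 12 − 40) = -14.
[WYZ] = ½·(5·(1−0) + 3·(0−(-1)) + 8·(-1−1)) = ½·(5 + 3 − 16) = -4, so the X-coordinate is (-4)/(-14) = 2/7.
[XWZ] = ½·(0·(-1−0) + 5·(0−(-4)) + 8·(-4−(-1))) = ½·(0 + 20 − 24) = -2, so the Y-coordinate is 1/7.
[XYW] = ½·(0·(1−(-1)) + 3·(-1−(-4)) + 5·(-4−1)) = ½·(0 + 9 − 25) = -8, so the Z-coordinate is 4/7.

(2/7, 1/7, 4/7)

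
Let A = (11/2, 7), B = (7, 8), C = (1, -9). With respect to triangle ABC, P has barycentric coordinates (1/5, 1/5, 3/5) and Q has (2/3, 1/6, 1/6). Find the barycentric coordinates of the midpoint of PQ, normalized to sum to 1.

(13/30, 11/60, 23/60)

Since both coordinate triples sum to 1, the midpoint's barycentrics are the componentwise average.
(1/5+2/3)/2 = 13/30; similarly 11/60 and 23/60.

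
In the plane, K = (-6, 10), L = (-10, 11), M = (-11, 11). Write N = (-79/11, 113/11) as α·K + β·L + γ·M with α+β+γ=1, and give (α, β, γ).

Signed area of the reference triangle: [KLM] = ½·((-6)·(11−11) + (-10)·(11−10) + (-11)·(10−11)) = ½·(0 − 10 + 11) = 1/2.
[NLM] = ½·((-79/11)·(11−11) + (-10)·(11−(113/11)) + (-11)·(113/11−11)) = ½·(0 − 80/11 + 8) = 4/11, so the K-coordinate is (4/11)/(1/2) = 8/11.
[KNM] = ½·((-6)·(113/11−11) + (-79/11)·(11−10) + (-11)·(10−(113/11))) = ½·(48/11 − 79/11 + 3) = 1/11, so the L-coordinate is 2/11.
[KLN] = ½·((-6)·(11−(113/11)) + (-10)·(113/11−10) + (-79/11)·(10−11)) = ½·(-48/11 − 30/11 + 79/11) = 1/22, so the M-coordinate is 1/11.
Check: 8/11 + 2/11 + 1/11 = 1.

(8/11, 2/11, 1/11)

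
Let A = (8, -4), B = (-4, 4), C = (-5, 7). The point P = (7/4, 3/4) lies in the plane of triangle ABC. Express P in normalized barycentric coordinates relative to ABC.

(1/2, 1/4, 1/4)

Signed area of the reference triangle: [ABC] = ½·(8·(4−7) + (-4)·(7−(-4)) + (-5)·(-4−4)) = ½·(-24 − 44 + 40) = -14.
[PBC] = ½·((7/4)·(4−7) + (-4)·(7−(3/4)) + (-5)·(3/4−4)) = ½·(-21/4 − 25 + 65/4) = -7, so the A-coordinate is (-7)/(-14) = 1/2.
[APC] = ½·(8·(3/4−7) + (7/4)·(7−(-4)) + (-5)·(-4−(3/4))) = ½·(-50 + 77/4 + 95/4) = -7/2, so the B-coordinate is 1/4.
[ABP] = ½·(8·(4−(3/4)) + (-4)·(3/4−(-4)) + (7/4)·(-4−4)) = ½·(26 − 19 − 14) = -7/2, so the C-coordinate is 1/4.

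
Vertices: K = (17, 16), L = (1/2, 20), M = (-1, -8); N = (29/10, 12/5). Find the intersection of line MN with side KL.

(35/4, 18)

Barycentric coordinates of N with respect to KLM: (1/5, 1/5, 3/5).
On side KL the M-coordinate is zero; dropping N's M-weight 3/5 and renormalizing the remaining 1/5 : 1/5 gives weights 1/2, 1/2 on K, L.
J = (1/2)·(17, 16) + (1/2)·(1/2, 20) = (35/4, 18).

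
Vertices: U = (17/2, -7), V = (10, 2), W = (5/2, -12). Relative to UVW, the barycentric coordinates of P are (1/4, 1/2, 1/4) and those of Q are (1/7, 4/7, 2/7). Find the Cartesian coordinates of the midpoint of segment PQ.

Barycentric coordinates of the midpoint are the average: (11/56, 15/28, 15/56).
Converting: (11/56)·U + (15/28)·V + (15/56)·W = (431/56, -197/56).

(431/56, -197/56)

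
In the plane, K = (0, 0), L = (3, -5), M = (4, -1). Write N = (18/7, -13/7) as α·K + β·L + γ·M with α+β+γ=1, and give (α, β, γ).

Signed area of the reference triangle: [KLM] = ½·(0·(-5−(-1)) + 3·(-1−0) + 4·(0−(-5))) = ½·(0 − 3 + 20) = 17/2.
[NLM] = ½·((18/7)·(-5−(-1)) + 3·(-1−(-13/7)) + 4·(-13/7−(-5))) = ½·(-72/7 + 18/7 + 88/7) = 17/7, so the K-coordinate is (17/7)/(17/2) = 2/7.
[KNM] = ½·(0·(-13/7−(-1)) + (18/7)·(-1−0) + 4·(0−(-13/7))) = ½·(0 − 18/7 + 52/7) = 17/7, so the L-coordinate is 2/7.
[KLN] = ½·(0·(-5−(-13/7)) + 3·(-13/7−0) + (18/7)·(0−(-5))) = ½·(0 − 39/7 + 90/7) = 51/14, so the M-coordinate is 3/7.
Check: 2/7 + 2/7 + 3/7 = 1.

(2/7, 2/7, 3/7)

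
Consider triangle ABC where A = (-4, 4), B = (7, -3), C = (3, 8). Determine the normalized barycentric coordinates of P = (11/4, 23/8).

(1/4, 3/8, 3/8)

Signed area of the reference triangle: [ABC] = ½·((-4)·(-3−8) + 7·(8−4) + 3·(4−(-3))) = ½·(44 + 28 + 21) = 93/2.
[PBC] = ½·((11/4)·(-3−8) + 7·(8−(23/8)) + 3·(23/8−(-3))) = ½·(-121/4 + 287/8 + 141/8) = 93/8, so the A-coordinate is (93/8)/(93/2) = 1/4.
[APC] = ½·((-4)·(23/8−8) + (11/4)·(8−4) + 3·(4−(23/8))) = ½·(41/2 + 11 + 27/8) = 279/16, so the B-coordinate is 3/8.
[ABP] = ½·((-4)·(-3−(23/8)) + 7·(23/8−4) + (11/4)·(4−(-3))) = ½·(47/2 − 63/8 + 77/4) = 279/16, so the C-coordinate is 3/8.
Check: 1/4 + 3/8 + 3/8 = 1.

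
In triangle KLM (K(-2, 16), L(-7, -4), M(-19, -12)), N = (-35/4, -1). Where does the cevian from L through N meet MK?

Barycentric coordinates of N with respect to KLM: (1/4, 1/2, 1/4).
On side MK the L-coordinate is zero; dropping N's L-weight 1/2 and renormalizing the remaining 1/4 : 1/4 gives weights 1/2, 1/2 on M, K.
J = (1/2)·(-19, -12) + (1/2)·(-2, 16) = (-21/2, 2).

(-21/2, 2)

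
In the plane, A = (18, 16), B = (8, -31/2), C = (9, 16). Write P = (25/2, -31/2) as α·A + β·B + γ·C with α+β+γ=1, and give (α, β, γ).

Signed area of the reference triangle: [ABC] = ½·(18·(-31/2−16) + 8·(16−16) + 9·(16−(-31/2))) = ½·(-567 + 0 + 567/2) = -567/4.
[PBC] = ½·((25/2)·(-31/2−16) + 8·(16−(-31/2)) + 9·(-31/2−(-31/2))) = ½·(-1575/4 + 252 + 0) = -567/8, so the A-coordinate is (-567/8)/(-567/4) = 1/2.
[APC] = ½·(18·(-31/2−16) + (25/2)·(16−16) + 9·(16−(-31/2))) = ½·(-567 + 0 + 567/2) = -567/4, so the B-coordinate is 1.
[ABP] = ½·(18·(-31/2−(-31/2)) + 8·(-31/2−16) + (25/2)·(16−(-31/2))) = ½·(0 − 252 + 1575/4) = 567/8, so the C-coordinate is -1/2.

(1/2, 1, -1/2)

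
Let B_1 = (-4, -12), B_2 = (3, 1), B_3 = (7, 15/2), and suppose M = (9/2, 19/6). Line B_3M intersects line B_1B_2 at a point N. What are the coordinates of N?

Barycentric coordinates of M with respect to B_1B_2B_3: (1/6, 1/6, 2/3).
On side B_1B_2 the B_3-coordinate is zero; dropping M's B_3-weight 2/3 and renormalizing the remaining 1/6 : 1/6 gives weights 1/2, 1/2 on B_1, B_2.
N = (1/2)·(-4, -12) + (1/2)·(3, 1) = (-1/2, -11/2).

(-1/2, -11/2)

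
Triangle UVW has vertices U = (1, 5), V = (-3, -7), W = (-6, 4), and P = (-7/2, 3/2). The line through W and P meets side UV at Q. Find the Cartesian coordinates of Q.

(-1, -1)

Barycentric coordinates of P with respect to UVW: (1/4, 1/4, 1/2).
On side UV the W-coordinate is zero; dropping P's W-weight 1/2 and renormalizing the remaining 1/4 : 1/4 gives weights 1/2, 1/2 on U, V.
Q = (1/2)·(1, 5) + (1/2)·(-3, -7) = (-1, -1).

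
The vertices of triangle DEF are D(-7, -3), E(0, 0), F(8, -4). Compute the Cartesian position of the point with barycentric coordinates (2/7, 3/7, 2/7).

G = (2/7)·D + (3/7)·E + (2/7)·F.
x-coordinate: (2/7)·(-7) + (3/7)·0 + (2/7)·8 = 2/7.
y-coordinate: (2/7)·(-3) + (3/7)·0 + (2/7)·(-4) = -2.

(2/7, -2)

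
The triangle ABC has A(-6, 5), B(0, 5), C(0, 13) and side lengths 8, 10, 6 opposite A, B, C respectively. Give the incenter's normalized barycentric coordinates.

The incenter has barycentric coordinates proportional to the opposite side lengths: (8 : 10 : 6).
Normalizing by 8+10+6 = 24 gives (1/3, 5/12, 1/4).

(1/3, 5/12, 1/4)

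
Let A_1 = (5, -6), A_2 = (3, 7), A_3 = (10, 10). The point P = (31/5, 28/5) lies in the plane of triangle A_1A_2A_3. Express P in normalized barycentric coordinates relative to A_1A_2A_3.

(1/5, 2/5, 2/5)

Signed area of the reference triangle: [A_1A_2A_3] = ½·(5·(7−10) + 3·(10−(-6)) + 10·(-6−7)) = ½·(-15 + 48 − 130) = -97/2.
[PA_2A_3] = ½·((31/5)·(7−10) + 3·(10−(28/5)) + 10·(28/5−7)) = ½·(-93/5 + 66/5 − 14) = -97/10, so the A_1-coordinate is (-97/10)/(-97/2) = 1/5.
[A_1PA_3] = ½·(5·(28/5−10) + (31/5)·(10−(-6)) + 10·(-6−(28/5))) = ½·(-22 + 496/5 − 116) = -97/5, so the A_2-coordinate is 2/5.
[A_1A_2P] = ½·(5·(7−(28/5)) + 3·(28/5−(-6)) + (31/5)·(-6−7)) = ½·(7 + 174/5 − 403/5) = -97/5, so the A_3-coordinate is 2/5.
Check: 1/5 + 2/5 + 2/5 = 1.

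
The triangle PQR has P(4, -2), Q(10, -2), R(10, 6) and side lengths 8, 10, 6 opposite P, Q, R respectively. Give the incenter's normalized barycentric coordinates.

(1/3, 5/12, 1/4)

The incenter has barycentric coordinates proportional to the opposite side lengths: (8 : 10 : 6).
Normalizing by 8+10+6 = 24 gives (1/3, 5/12, 1/4).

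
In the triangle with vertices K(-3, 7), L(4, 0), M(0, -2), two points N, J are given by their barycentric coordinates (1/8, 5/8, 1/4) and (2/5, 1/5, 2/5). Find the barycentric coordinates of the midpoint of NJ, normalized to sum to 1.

Since both coordinate triples sum to 1, the midpoint's barycentrics are the componentwise average.
(1/8+2/5)/2 = 21/80; similarly 33/80 and 13/40.

(21/80, 33/80, 13/40)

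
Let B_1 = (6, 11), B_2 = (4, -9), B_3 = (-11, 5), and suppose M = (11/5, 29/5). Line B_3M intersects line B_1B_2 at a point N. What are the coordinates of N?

Barycentric coordinates of M with respect to B_1B_2B_3: (3/5, 1/5, 1/5).
On side B_1B_2 the B_3-coordinate is zero; dropping M's B_3-weight 1/5 and renormalizing the remaining 3/5 : 1/5 gives weights 3/4, 1/4 on B_1, B_2.
N = (3/4)·(6, 11) + (1/4)·(4, -9) = (11/2, 6).

(11/2, 6)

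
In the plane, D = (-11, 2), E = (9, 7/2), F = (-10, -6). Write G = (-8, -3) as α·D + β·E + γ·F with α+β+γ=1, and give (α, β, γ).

(4/17, 2/17, 11/17)

Signed area of the reference triangle: [DEF] = ½·((-11)·(7/2−(-6)) + 9·(-6−2) + (-10)·(2−(7/2))) = ½·(-209/2 − 72 + 15) = -323/4.
[GEF] = ½·((-8)·(7/2−(-6)) + 9·(-6−(-3)) + (-10)·(-3−(7/2))) = ½·(-76 − 27 + 65) = -19, so the D-coordinate is (-19)/(-323/4) = 4/17.
[DGF] = ½·((-11)·(-3−(-6)) + (-8)·(-6−2) + (-10)·(2−(-3))) = ½·(-33 + 64 − 50) = -19/2, so the E-coordinate is 2/17.
[DEG] = ½·((-11)·(7/2−(-3)) + 9·(-3−2) + (-8)·(2−(7/2))) = ½·(-143/2 − 45 + 12) = -209/4, so the F-coordinate is 11/17.
Check: 4/17 + 2/17 + 11/17 = 1.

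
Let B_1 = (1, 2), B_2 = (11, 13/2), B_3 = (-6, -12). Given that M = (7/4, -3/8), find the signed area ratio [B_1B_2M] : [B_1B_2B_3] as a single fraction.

1/4

[B_1B_2B_3] = ½·(1·(13/2−(-12)) + 11·(-12−2) + (-6)·(2−(13/2))) = ½·(37/2 − 154 + 27) = -217/4.
[B_1B_2M] = ½·(1·(13/2−(-3/8)) + 11·(-3/8−2) + (7/4)·(2−(13/2))) = ½·(55/8 − 209/8 − 63/8) = -217/16, so the ratio is (-217/16)/(-217/4) = 1/4.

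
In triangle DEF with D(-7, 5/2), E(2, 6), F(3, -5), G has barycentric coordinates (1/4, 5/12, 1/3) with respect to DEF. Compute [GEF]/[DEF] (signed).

The signed ratio [GEF]/[DEF] equals the barycentric coordinate of G at vertex D, which is 1/4.

1/4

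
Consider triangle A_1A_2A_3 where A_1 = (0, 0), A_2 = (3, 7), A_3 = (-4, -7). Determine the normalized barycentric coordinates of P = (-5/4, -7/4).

Signed area of the reference triangle: [A_1A_2A_3] = ½·(0·(7−(-7)) + 3·(-7−0) + (-4)·(0−7)) = ½·(0 − 21 + 28) = 7/2.
[PA_2A_3] = ½·((-5/4)·(7−(-7)) + 3·(-7−(-7/4)) + (-4)·(-7/4−7)) = ½·(-35/2 − 63/4 + 35) = 7/8, so the A_1-coordinate is (7/8)/(7/2) = 1/4.
[A_1PA_3] = ½·(0·(-7/4−(-7)) + (-5/4)·(-7−0) + (-4)·(0−(-7/4))) = ½·(0 + 35/4 − 7) = 7/8, so the A_2-coordinate is 1/4.
[A_1A_2P] = ½·(0·(7−(-7/4)) + 3·(-7/4−0) + (-5/4)·(0−7)) = ½·(0 − 21/4 + 35/4) = 7/4, so the A_3-coordinate is 1/2.
Check: 1/4 + 1/4 + 1/2 = 1.

(1/4, 1/4, 1/2)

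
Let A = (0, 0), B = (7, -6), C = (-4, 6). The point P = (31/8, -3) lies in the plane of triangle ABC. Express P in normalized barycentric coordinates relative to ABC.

Signed area of the reference triangle: [ABC] = ½·(0·(-6−6) + 7·(6−0) + (-4)·(0−(-6))) = ½·(0 + 42 − 24) = 9.
[PBC] = ½·((31/8)·(-6−6) + 7·(6−(-3)) + (-4)·(-3−(-6))) = ½·(-93/2 + 63 − 12) = 9/4, so the A-coordinate is (9/4)/9 = 1/4.
[APC] = ½·(0·(-3−6) + (31/8)·(6−0) + (-4)·(0−(-3))) = ½·(0 + 93/4 − 12) = 45/8, so the B-coordinate is 5/8.
[ABP] = ½·(0·(-6−(-3)) + 7·(-3−0) + (31/8)·(0−(-6))) = ½·(0 − 21 + 93/4) = 9/8, so the C-coordinate is 1/8.

(1/4, 5/8, 1/8)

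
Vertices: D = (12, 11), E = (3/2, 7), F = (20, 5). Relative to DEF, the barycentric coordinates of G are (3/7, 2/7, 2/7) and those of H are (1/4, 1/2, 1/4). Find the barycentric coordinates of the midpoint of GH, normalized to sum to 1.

Since both coordinate triples sum to 1, the midpoint's barycentrics are the componentwise average.
(3/7+1/4)/2 = 19/56; similarly 11/28 and 15/56.

(19/56, 11/28, 15/56)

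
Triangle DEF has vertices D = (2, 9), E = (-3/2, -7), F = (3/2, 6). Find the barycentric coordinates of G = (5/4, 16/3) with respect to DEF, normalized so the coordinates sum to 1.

Signed area of the reference triangle: [DEF] = ½·(2·(-7−6) + (-3/2)·(6−9) + (3/2)·(9−(-7))) = ½·(-26 + 9/2 + 24) = 5/4.
[GEF] = ½·((5/4)·(-7−6) + (-3/2)·(6−(16/3)) + (3/2)·(16/3−(-7))) = ½·(-65/4 − 1 + 37/2) = 5/8, so the D-coordinate is (5/8)/(5/4) = 1/2.
[DGF] = ½·(2·(16/3−6) + (5/4)·(6−9) + (3/2)·(9−(16/3))) = ½·(-4/3 − 15/4 + 11/2) = 5/24, so the E-coordinate is 1/6.
[DEG] = ½·(2·(-7−(16/3)) + (-3/2)·(16/3−9) + (5/4)·(9−(-7))) = ½·(-74/3 + 11/2 + 20) = 5/12, so the F-coordinate is 1/3.
Check: 1/2 + 1/6 + 1/3 = 1.

(1/2, 1/6, 1/3)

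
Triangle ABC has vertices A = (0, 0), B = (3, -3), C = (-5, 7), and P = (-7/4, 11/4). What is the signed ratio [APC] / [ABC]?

[ABC] = ½·(0·(-3−7) + 3·(7−0) + (-5)·(0−(-3))) = ½·(0 + 21 − 15) = 3.
[APC] = ½·(0·(11/4−7) + (-7/4)·(7−0) + (-5)·(0−(11/4))) = ½·(0 − 49/4 + 55/4) = 3/4, so the ratio is (3/4)/3 = 1/4.

1/4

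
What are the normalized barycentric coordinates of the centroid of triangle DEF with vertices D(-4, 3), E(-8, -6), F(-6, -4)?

(1/3, 1/3, 1/3)

The centroid is the average of the vertices, so each weight is 1/3.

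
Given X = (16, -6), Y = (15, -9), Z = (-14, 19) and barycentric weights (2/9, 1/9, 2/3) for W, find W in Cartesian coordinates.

(-37/9, 31/3)

W = (2/9)·X + (1/9)·Y + (2/3)·Z.
x-coordinate: (2/9)·16 + (1/9)·15 + (2/3)·(-14) = -37/9.
y-coordinate: (2/9)·(-6) + (1/9)·(-9) + (2/3)·19 = 31/3.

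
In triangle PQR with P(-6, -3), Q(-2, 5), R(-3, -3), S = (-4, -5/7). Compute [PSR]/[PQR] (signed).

[PQR] = ½·((-6)·(5−(-3)) + (-2)·(-3−(-3)) + (-3)·(-3−5)) = ½·(-48 + 0 + 24) = -12.
[PSR] = ½·((-6)·(-5/7−(-3)) + (-4)·(-3−(-3)) + (-3)·(-3−(-5/7))) = ½·(-96/7 + 0 + 48/7) = -24/7, so the ratio is (-24/7)/(-12) = 2/7.

2/7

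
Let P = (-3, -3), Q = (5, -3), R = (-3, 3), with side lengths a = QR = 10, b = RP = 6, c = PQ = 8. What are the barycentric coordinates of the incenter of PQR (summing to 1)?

(5/12, 1/4, 1/3)

The incenter has barycentric coordinates proportional to the opposite side lengths: (10 : 6 : 8).
Normalizing by 10+6+8 = 24 gives (5/12, 1/4, 1/3).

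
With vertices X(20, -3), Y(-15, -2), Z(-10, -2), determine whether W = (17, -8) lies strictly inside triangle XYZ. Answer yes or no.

no

Barycentric coordinates of W: (6, 153/5, -178/5).
The three coordinates are positive, positive, negative; a point is interior exactly when all three are positive.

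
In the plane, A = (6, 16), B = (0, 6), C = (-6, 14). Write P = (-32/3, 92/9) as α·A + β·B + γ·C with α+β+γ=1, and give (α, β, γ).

Signed area of the reference triangle: [ABC] = ½·(6·(6−14) + 0·(14−16) + (-6)·(16−6)) = ½·(-48 + 0 − 60) = -54.
[PBC] = ½·((-32/3)·(6−14) + 0·(14−(92/9)) + (-6)·(92/9−6)) = ½·(256/3 + 0 − 76/3) = 30, so the A-coordinate is 30/(-54) = -5/9.
[APC] = ½·(6·(92/9−14) + (-32/3)·(14−16) + (-6)·(16−(92/9))) = ½·(-68/3 + 64/3 − 104/3) = -18, so the B-coordinate is 1/3.
[ABP] = ½·(6·(6−(92/9)) + 0·(92/9−16) + (-32/3)·(16−6)) = ½·(-76/3 + 0 − 320/3) = -66, so the C-coordinate is 11/9.

(-5/9, 1/3, 11/9)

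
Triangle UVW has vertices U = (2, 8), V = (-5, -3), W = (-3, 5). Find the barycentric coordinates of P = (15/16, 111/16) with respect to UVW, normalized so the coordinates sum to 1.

Signed area of the reference triangle: [UVW] = ½·(2·(-3−5) + (-5)·(5−8) + (-3)·(8−(-3))) = ½·(-16 + 15 − 33) = -17.
[PVW] = ½·((15/16)·(-3−5) + (-5)·(5−(111/16)) + (-3)·(111/16−(-3))) = ½·(-15/2 + 155/16 − 477/16) = -221/16, so the U-coordinate is (-221/16)/(-17) = 13/16.
[UPW] = ½·(2·(111/16−5) + (15/16)·(5−8) + (-3)·(8−(111/16))) = ½·(31/8 − 45/16 − 51/16) = -17/16, so the V-coordinate is 1/16.
[UVP] = ½·(2·(-3−(111/16)) + (-5)·(111/16−8) + (15/16)·(8−(-3))) = ½·(-159/8 + 85/16 + 165/16) = -17/8, so the W-coordinate is 1/8.
Check: 13/16 + 1/16 + 1/8 = 1.

(13/16, 1/16, 1/8)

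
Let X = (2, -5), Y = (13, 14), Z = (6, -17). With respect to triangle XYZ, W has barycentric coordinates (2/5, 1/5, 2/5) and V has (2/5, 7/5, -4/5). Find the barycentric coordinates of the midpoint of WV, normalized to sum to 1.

(2/5, 4/5, -1/5)

Since both coordinate triples sum to 1, the midpoint's barycentrics are the componentwise average.
(2/5+2/5)/2 = 2/5; similarly 4/5 and -1/5.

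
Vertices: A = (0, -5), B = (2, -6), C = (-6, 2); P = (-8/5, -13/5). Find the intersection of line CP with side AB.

Barycentric coordinates of P with respect to ABC: (1/5, 2/5, 2/5).
On side AB the C-coordinate is zero; dropping P's C-weight 2/5 and renormalizing the remaining 1/5 : 2/5 gives weights 1/3, 2/3 on A, B.
Q = (1/3)·(0, -5) + (2/3)·(2, -6) = (4/3, -17/3).

(4/3, -17/3)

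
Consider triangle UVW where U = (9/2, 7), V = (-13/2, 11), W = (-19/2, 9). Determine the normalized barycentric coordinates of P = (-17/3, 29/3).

Signed area of the reference triangle: [UVW] = ½·((9/2)·(11−9) + (-13/2)·(9−7) + (-19/2)·(7−11)) = ½·(9 − 13 + 38) = 17.
[PVW] = ½·((-17/3)·(11−9) + (-13/2)·(9−(29/3)) + (-19/2)·(29/3−11)) = ½·(-34/3 + 13/3 + 38/3) = 17/6, so the U-coordinate is (17/6)/17 = 1/6.
[UPW] = ½·((9/2)·(29/3−9) + (-17/3)·(9−7) + (-19/2)·(7−(29/3))) = ½·(3 − 34/3 + 76/3) = 17/2, so the V-coordinate is 1/2.
[UVP] = ½·((9/2)·(11−(29/3)) + (-13/2)·(29/3−7) + (-17/3)·(7−11)) = ½·(6 − 52/3 + 68/3) = 17/3, so the W-coordinate is 1/3.
Check: 1/6 + 1/2 + 1/3 = 1.

(1/6, 1/2, 1/3)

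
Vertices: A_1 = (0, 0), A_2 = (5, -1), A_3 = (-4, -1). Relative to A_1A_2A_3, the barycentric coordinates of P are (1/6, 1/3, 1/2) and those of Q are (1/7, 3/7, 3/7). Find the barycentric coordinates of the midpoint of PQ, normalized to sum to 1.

(13/84, 8/21, 13/28)

Since both coordinate triples sum to 1, the midpoint's barycentrics are the componentwise average.
(1/6+1/7)/2 = 13/84; similarly 8/21 and 13/28.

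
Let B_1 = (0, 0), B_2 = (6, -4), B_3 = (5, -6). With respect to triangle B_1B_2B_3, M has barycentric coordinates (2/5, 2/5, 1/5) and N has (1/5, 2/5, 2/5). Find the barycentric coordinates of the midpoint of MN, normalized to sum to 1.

(3/10, 2/5, 3/10)

Since both coordinate triples sum to 1, the midpoint's barycentrics are the componentwise average.
(2/5+1/5)/2 = 3/10; similarly 2/5 and 3/10.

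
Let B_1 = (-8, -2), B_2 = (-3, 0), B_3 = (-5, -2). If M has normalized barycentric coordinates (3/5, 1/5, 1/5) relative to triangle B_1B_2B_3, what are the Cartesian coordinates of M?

M = (3/5)·B_1 + (1/5)·B_2 + (1/5)·B_3.
x-coordinate: (3/5)·(-8) + (1/5)·(-3) + (1/5)·(-5) = -32/5.
y-coordinate: (3/5)·(-2) + (1/5)·0 + (1/5)·(-2) = -8/5.

(-32/5, -8/5)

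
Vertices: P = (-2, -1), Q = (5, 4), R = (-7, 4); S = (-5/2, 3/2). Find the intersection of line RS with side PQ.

(-1/4, 1/4)

Barycentric coordinates of S with respect to PQR: (1/2, 1/6, 1/3).
On side PQ the R-coordinate is zero; dropping S's R-weight 1/3 and renormalizing the remaining 1/2 : 1/6 gives weights 3/4, 1/4 on P, Q.
T = (3/4)·(-2, -1) + (1/4)·(5, 4) = (-1/4, 1/4).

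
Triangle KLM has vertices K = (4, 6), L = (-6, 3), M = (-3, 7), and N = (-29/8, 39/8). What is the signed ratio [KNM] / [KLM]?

[KLM] = ½·(4·(3−7) + (-6)·(7−6) + (-3)·(6−3)) = ½·(-16 − 6 − 9) = -31/2.
[KNM] = ½·(4·(39/8−7) + (-29/8)·(7−6) + (-3)·(6−(39/8))) = ½·(-17/2 − 29/8 − 27/8) = -31/4, so the ratio is (-31/4)/(-31/2) = 1/2.

1/2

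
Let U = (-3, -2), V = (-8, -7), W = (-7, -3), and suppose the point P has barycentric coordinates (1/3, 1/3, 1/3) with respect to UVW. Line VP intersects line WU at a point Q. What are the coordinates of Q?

(-5, -5/2)

Line VP meets WU where the V-coordinate vanishes; zeroing P's V-weight and renormalizing leaves W, U-weights 1/3 : 1/3 → (1/2, 1/2).
So Q = (1/2)·W + (1/2)·U = (-5, -5/2).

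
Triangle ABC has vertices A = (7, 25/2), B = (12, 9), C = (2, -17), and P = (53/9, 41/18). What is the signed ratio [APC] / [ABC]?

[ABC] = ½·(7·(9−(-17)) + 12·(-17−(25/2)) + 2·(25/2−9)) = ½·(182 − 354 + 7) = -165/2.
[APC] = ½·(7·(41/18−(-17)) + (53/9)·(-17−(25/2)) + 2·(25/2−(41/18))) = ½·(2429/18 − 3127/18 + 184/9) = -55/6, so the ratio is (-55/6)/(-165/2) = 1/9.

1/9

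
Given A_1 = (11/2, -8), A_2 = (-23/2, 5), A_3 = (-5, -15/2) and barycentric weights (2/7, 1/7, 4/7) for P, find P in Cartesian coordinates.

P = (2/7)·A_1 + (1/7)·A_2 + (4/7)·A_3.
x-coordinate: (2/7)·(11/2) + (1/7)·(-23/2) + (4/7)·(-5) = -41/14.
y-coordinate: (2/7)·(-8) + (1/7)·5 + (4/7)·(-15/2) = -41/7.

(-41/14, -41/7)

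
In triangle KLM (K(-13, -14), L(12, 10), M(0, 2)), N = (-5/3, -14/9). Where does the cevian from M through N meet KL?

Barycentric coordinates of N with respect to KLM: (1/3, 2/9, 4/9).
On side KL the M-coordinate is zero; dropping N's M-weight 4/9 and renormalizing the remaining 1/3 : 2/9 gives weights 3/5, 2/5 on K, L.
J = (3/5)·(-13, -14) + (2/5)·(12, 10) = (-3, -22/5).

(-3, -22/5)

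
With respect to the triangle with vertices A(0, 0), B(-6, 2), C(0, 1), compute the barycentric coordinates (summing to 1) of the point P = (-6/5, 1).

Signed area of the reference triangle: [ABC] = ½·(0·(2−1) + (-6)·(1−0) + 0·(0−2)) = ½·(0 − 6 + 0) = -3.
[PBC] = ½·((-6/5)·(2−1) + (-6)·(1−1) + 0·(1−2)) = ½·(-6/5 + 0 + 0) = -3/5, so the A-coordinate is (-3/5)/(-3) = 1/5.
[APC] = ½·(0·(1−1) + (-6/5)·(1−0) + 0·(0−1)) = ½·(0 − 6/5 + 0) = -3/5, so the B-coordinate is 1/5.
[ABP] = ½·(0·(2−1) + (-6)·(1−0) + (-6/5)·(0−2)) = ½·(0 − 6 + 12/5) = -9/5, so the C-coordinate is 3/5.
Check: 1/5 + 1/5 + 3/5 = 1.

(1/5, 1/5, 3/5)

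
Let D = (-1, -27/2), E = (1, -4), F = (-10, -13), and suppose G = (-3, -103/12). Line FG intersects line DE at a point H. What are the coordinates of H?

(1/2, -51/8)

Barycentric coordinates of G with respect to DEF: (1/6, 1/2, 1/3).
On side DE the F-coordinate is zero; dropping G's F-weight 1/3 and renormalizing the remaining 1/6 : 1/2 gives weights 1/4, 3/4 on D, E.
H = (1/4)·(-1, -27/2) + (3/4)·(1, -4) = (1/2, -51/8).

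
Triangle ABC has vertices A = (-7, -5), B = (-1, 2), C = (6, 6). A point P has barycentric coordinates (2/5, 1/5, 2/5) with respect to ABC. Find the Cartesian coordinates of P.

P = (2/5)·A + (1/5)·B + (2/5)·C.
x-coordinate: (2/5)·(-7) + (1/5)·(-1) + (2/5)·6 = -3/5.
y-coordinate: (2/5)·(-5) + (1/5)·2 + (2/5)·6 = 4/5.

(-3/5, 4/5)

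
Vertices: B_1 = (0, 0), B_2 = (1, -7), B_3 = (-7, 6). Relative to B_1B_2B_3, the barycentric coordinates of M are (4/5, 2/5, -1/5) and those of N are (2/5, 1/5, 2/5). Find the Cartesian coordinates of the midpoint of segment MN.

(-2/5, -3/2)

Barycentric coordinates of the midpoint are the average: (3/5, 3/10, 1/10).
Converting: (3/5)·B_1 + (3/10)·B_2 + (1/10)·B_3 = (-2/5, -3/2).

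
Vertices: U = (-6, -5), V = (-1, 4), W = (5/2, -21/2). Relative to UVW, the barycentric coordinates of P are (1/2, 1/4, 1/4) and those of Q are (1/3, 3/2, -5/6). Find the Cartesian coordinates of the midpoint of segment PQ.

Barycentric coordinates of the midpoint are the average: (5/12, 7/8, -7/24).
Converting: (5/12)·U + (7/8)·V + (-7/24)·W = (-197/48, 215/48).

(-197/48, 215/48)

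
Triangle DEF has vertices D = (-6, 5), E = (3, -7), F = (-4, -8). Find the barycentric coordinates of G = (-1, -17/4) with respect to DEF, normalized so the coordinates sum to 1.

Signed area of the reference triangle: [DEF] = ½·((-6)·(-7−(-8)) + 3·(-8−5) + (-4)·(5−(-7))) = ½·(-6 − 39 − 48) = -93/2.
[GEF] = ½·((-1)·(-7−(-8)) + 3·(-8−(-17/4)) + (-4)·(-17/4−(-7))) = ½·(-1 − 45/4 − 11) = -93/8, so the D-coordinate is (-93/8)/(-93/2) = 1/4.
[DGF] = ½·((-6)·(-17/4−(-8)) + (-1)·(-8−5) + (-4)·(5−(-17/4))) = ½·(-45/2 + 13 − 37) = -93/4, so the E-coordinate is 1/2.
[DEG] = ½·((-6)·(-7−(-17/4)) + 3·(-17/4−5) + (-1)·(5−(-7))) = ½·(33/2 − 111/4 − 12) = -93/8, so the F-coordinate is 1/4.

(1/4, 1/2, 1/4)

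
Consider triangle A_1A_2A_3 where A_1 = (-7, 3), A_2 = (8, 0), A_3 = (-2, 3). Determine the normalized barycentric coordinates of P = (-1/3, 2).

(1/3, 1/3, 1/3)

Signed area of the reference triangle: [A_1A_2A_3] = ½·((-7)·(0−3) + 8·(3−3) + (-2)·(3−0)) = ½·(21 + 0 − 6) = 15/2.
[PA_2A_3] = ½·((-1/3)·(0−3) + 8·(3−2) + (-2)·(2−0)) = ½·(1 + 8 − 4) = 5/2, so the A_1-coordinate is (5/2)/(15/2) = 1/3.
[A_1PA_3] = ½·((-7)·(2−3) + (-1/3)·(3−3) + (-2)·(3−2)) = ½·(7 + 0 − 2) = 5/2, so the A_2-coordinate is 1/3.
[A_1A_2P] = ½·((-7)·(0−2) + 8·(2−3) + (-1/3)·(3−0)) = ½·(14 − 8 − 1) = 5/2, so the A_3-coordinate is 1/3.
Check: 1/3 + 1/3 + 1/3 = 1.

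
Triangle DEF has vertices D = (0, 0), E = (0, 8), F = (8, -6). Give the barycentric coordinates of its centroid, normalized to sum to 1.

The centroid is the average of the vertices, so each weight is 1/3.

(1/3, 1/3, 1/3)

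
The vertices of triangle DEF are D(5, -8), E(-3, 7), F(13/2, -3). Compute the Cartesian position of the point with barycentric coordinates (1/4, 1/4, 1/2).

(15/4, -7/4)

G = (1/4)·D + (1/4)·E + (1/2)·F.
x-coordinate: (1/4)·5 + (1/4)·(-3) + (1/2)·(13/2) = 15/4.
y-coordinate: (1/4)·(-8) + (1/4)·7 + (1/2)·(-3) = -7/4.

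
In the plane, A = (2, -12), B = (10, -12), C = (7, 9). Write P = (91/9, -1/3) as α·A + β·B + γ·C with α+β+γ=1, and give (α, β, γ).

Signed area of the reference triangle: [ABC] = ½·(2·(-12−9) + 10·(9−(-12)) + 7·(-12−(-12))) = ½·(-42 + 210 + 0) = 84.
[PBC] = ½·((91/9)·(-12−9) + 10·(9−(-1/3)) + 7·(-1/3−(-12))) = ½·(-637/3 + 280/3 + 245/3) = -56/3, so the A-coordinate is (-56/3)/84 = -2/9.
[APC] = ½·(2·(-1/3−9) + (91/9)·(9−(-12)) + 7·(-12−(-1/3))) = ½·(-56/3 + 637/3 − 245/3) = 56, so the B-coordinate is 2/3.
[ABP] = ½·(2·(-12−(-1/3)) + 10·(-1/3−(-12)) + (91/9)·(-12−(-12))) = ½·(-70/3 + 350/3 + 0) = 140/3, so the C-coordinate is 5/9.

(-2/9, 2/3, 5/9)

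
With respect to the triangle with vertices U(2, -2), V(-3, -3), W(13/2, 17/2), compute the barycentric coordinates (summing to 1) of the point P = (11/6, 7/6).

Signed area of the reference triangle: [UVW] = ½·(2·(-3−(17/2)) + (-3)·(17/2−(-2)) + (13/2)·(-2−(-3))) = ½·(-23 − 63/2 + 13/2) = -24.
[PVW] = ½·((11/6)·(-3−(17/2)) + (-3)·(17/2−(7/6)) + (13/2)·(7/6−(-3))) = ½·(-253/12 − 22 + 325/12) = -8, so the U-coordinate is (-8)/(-24) = 1/3.
[UPW] = ½·(2·(7/6−(17/2)) + (11/6)·(17/2−(-2)) + (13/2)·(-2−(7/6))) = ½·(-44/3 + 77/4 − 247/12) = -8, so the V-coordinate is 1/3.
[UVP] = ½·(2·(-3−(7/6)) + (-3)·(7/6−(-2)) + (11/6)·(-2−(-3))) = ½·(-25/3 − 19/2 + 11/6) = -8, so the W-coordinate is 1/3.

(1/3, 1/3, 1/3)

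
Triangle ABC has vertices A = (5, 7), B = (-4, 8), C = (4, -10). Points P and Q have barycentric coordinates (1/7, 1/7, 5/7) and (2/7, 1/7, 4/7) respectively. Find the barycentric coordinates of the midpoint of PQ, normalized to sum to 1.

(3/14, 1/7, 9/14)

Since both coordinate triples sum to 1, the midpoint's barycentrics are the componentwise average.
(1/7+2/7)/2 = 3/14; similarly 1/7 and 9/14.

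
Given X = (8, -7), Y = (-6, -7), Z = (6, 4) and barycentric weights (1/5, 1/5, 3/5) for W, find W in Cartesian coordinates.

(4, -2/5)

W = (1/5)·X + (1/5)·Y + (3/5)·Z.
x-coordinate: (1/5)·8 + (1/5)·(-6) + (3/5)·6 = 4.
y-coordinate: (1/5)·(-7) + (1/5)·(-7) + (3/5)·4 = -2/5.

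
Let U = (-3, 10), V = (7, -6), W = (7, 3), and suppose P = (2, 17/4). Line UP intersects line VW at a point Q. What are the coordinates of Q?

(7, -3/2)

Barycentric coordinates of P with respect to UVW: (1/2, 1/4, 1/4).
On side VW the U-coordinate is zero; dropping P's U-weight 1/2 and renormalizing the remaining 1/4 : 1/4 gives weights 1/2, 1/2 on V, W.
Q = (1/2)·(7, -6) + (1/2)·(7, 3) = (7, -3/2).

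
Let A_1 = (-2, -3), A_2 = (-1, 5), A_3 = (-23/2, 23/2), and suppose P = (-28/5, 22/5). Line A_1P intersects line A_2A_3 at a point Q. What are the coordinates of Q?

Barycentric coordinates of P with respect to A_1A_2A_3: (2/5, 1/5, 2/5).
On side A_2A_3 the A_1-coordinate is zero; dropping P's A_1-weight 2/5 and renormalizing the remaining 1/5 : 2/5 gives weights 1/3, 2/3 on A_2, A_3.
Q = (1/3)·(-1, 5) + (2/3)·(-23/2, 23/2) = (-8, 28/3).

(-8, 28/3)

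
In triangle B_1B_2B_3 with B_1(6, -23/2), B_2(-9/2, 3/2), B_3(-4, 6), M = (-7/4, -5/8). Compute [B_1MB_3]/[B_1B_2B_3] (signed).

[B_1B_2B_3] = ½·(6·(3/2−6) + (-9/2)·(6−(-23/2)) + (-4)·(-23/2−(3/2))) = ½·(-27 − 315/4 + 52) = -215/8.
[B_1MB_3] = ½·(6·(-5/8−6) + (-7/4)·(6−(-23/2)) + (-4)·(-23/2−(-5/8))) = ½·(-159/4 − 245/8 + 87/2) = -215/16, so the ratio is (-215/16)/(-215/8) = 1/2.

1/2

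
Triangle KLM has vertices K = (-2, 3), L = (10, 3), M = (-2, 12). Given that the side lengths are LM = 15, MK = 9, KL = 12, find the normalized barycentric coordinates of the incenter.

(5/12, 1/4, 1/3)

The incenter has barycentric coordinates proportional to the opposite side lengths: (15 : 9 : 12).
Normalizing by 15+9+12 = 36 gives (5/12, 1/4, 1/3).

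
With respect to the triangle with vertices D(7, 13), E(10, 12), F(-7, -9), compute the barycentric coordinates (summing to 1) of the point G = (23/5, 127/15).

(2/3, 2/15, 1/5)

Signed area of the reference triangle: [DEF] = ½·(7·(12−(-9)) + 10·(-9−13) + (-7)·(13−12)) = ½·(147 − 220 − 7) = -40.
[GEF] = ½·((23/5)·(12−(-9)) + 10·(-9−(127/15)) + (-7)·(127/15−12)) = ½·(483/5 − 524/3 + 371/15) = -80/3, so the D-coordinate is (-80/3)/(-40) = 2/3.
[DGF] = ½·(7·(127/15−(-9)) + (23/5)·(-9−13) + (-7)·(13−(127/15))) = ½·(1834/15 − 506/5 − 476/15) = -16/3, so the E-coordinate is 2/15.
[DEG] = ½·(7·(12−(127/15)) + 10·(127/15−13) + (23/5)·(13−12)) = ½·(371/15 − 136/3 + 23/5) = -8, so the F-coordinate is 1/5.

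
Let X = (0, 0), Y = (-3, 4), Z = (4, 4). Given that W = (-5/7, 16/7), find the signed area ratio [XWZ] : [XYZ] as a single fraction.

[XYZ] = ½·(0·(4−4) + (-3)·(4−0) + 4·(0−4)) = ½·(0 − 12 − 16) = -14.
[XWZ] = ½·(0·(16/7−4) + (-5/7)·(4−0) + 4·(0−(16/7))) = ½·(0 − 20/7 − 64/7) = -6, so the ratio is (-6)/(-14) = 3/7.

3/7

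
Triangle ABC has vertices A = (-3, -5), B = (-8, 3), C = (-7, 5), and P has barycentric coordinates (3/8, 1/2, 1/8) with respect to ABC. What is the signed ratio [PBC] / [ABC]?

3/8

The signed ratio [PBC]/[ABC] equals the barycentric coordinate of P at vertex A, which is 3/8.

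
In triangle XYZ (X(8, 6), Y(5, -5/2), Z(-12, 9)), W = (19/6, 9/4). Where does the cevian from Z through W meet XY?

Barycentric coordinates of W with respect to XYZ: (1/3, 1/2, 1/6).
On side XY the Z-coordinate is zero; dropping W's Z-weight 1/6 and renormalizing the remaining 1/3 : 1/2 gives weights 2/5, 3/5 on X, Y.
V = (2/5)·(8, 6) + (3/5)·(5, -5/2) = (31/5, 9/10).

(31/5, 9/10)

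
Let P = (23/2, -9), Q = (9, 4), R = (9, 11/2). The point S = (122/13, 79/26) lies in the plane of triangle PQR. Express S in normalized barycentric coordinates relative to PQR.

Signed area of the reference triangle: [PQR] = ½·((23/2)·(4−(11/2)) + 9·(11/2−(-9)) + 9·(-9−4)) = ½·(-69/4 + 261/2 − 117) = -15/8.
[SQR] = ½·((122/13)·(4−(11/2)) + 9·(11/2−(79/26)) + 9·(79/26−4)) = ½·(-183/13 + 288/13 − 225/26) = -15/52, so the P-coordinate is (-15/52)/(-15/8) = 2/13.
[PSR] = ½·((23/2)·(79/26−(11/2)) + (122/13)·(11/2−(-9)) + 9·(-9−(79/26))) = ½·(-368/13 + 1769/13 − 2817/26) = -15/52, so the Q-coordinate is 2/13.
[PQS] = ½·((23/2)·(4−(79/26)) + 9·(79/26−(-9)) + (122/13)·(-9−4)) = ½·(575/52 + 2817/26 − 122) = -135/104, so the R-coordinate is 9/13.

(2/13, 2/13, 9/13)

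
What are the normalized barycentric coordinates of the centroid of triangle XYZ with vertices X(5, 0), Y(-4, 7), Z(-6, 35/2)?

(1/3, 1/3, 1/3)

The centroid is the average of the vertices, so each weight is 1/3.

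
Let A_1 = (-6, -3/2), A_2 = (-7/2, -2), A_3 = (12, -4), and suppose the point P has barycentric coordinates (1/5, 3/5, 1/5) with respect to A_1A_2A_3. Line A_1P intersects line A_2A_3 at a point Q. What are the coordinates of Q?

(3/8, -5/2)

Line A_1P meets A_2A_3 where the A_1-coordinate vanishes; zeroing P's A_1-weight and renormalizing leaves A_2, A_3-weights 3/5 : 1/5 → (3/4, 1/4).
So Q = (3/4)·A_2 + (1/4)·A_3 = (3/8, -5/2).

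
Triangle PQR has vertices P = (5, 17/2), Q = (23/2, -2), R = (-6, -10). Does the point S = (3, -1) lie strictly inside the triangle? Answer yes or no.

Barycentric coordinates of S: (342/943, 270/943, 331/943).
The three coordinates are positive, positive, positive; a point is interior exactly when all three are positive.

yes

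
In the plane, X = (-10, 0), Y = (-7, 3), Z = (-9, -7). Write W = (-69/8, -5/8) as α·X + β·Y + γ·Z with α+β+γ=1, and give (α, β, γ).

(3/8, 3/8, 1/4)

Signed area of the reference triangle: [XYZ] = ½·((-10)·(3−(-7)) + (-7)·(-7−0) + (-9)·(0−3)) = ½·(-100 + 49 + 27) = -12.
[WYZ] = ½·((-69/8)·(3−(-7)) + (-7)·(-7−(-5/8)) + (-9)·(-5/8−3)) = ½·(-345/4 + 357/8 + 261/8) = -9/2, so the X-coordinate is (-9/2)/(-12) = 3/8.
[XWZ] = ½·((-10)·(-5/8−(-7)) + (-69/8)·(-7−0) + (-9)·(0−(-5/8))) = ½·(-255/4 + 483/8 − 45/8) = -9/2, so the Y-coordinate is 3/8.
[XYW] = ½·((-10)·(3−(-5/8)) + (-7)·(-5/8−0) + (-69/8)·(0−3)) = ½·(-145/4 + 35/8 + 207/8) = -3, so the Z-coordinate is 1/4.
Check: 3/8 + 3/8 + 1/4 = 1.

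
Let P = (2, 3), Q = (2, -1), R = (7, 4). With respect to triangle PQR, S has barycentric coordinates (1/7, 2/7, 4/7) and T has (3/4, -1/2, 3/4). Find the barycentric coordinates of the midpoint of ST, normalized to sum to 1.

(25/56, -3/28, 37/56)

Since both coordinate triples sum to 1, the midpoint's barycentrics are the componentwise average.
(1/7+3/4)/2 = 25/56; similarly -3/28 and 37/56.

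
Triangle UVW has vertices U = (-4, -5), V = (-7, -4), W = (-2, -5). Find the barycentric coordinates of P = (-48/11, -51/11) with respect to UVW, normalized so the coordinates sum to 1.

(3/11, 4/11, 4/11)

Signed area of the reference triangle: [UVW] = ½·((-4)·(-4−(-5)) + (-7)·(-5−(-5)) + (-2)·(-5−(-4))) = ½·(-4 + 0 + 2) = -1.
[PVW] = ½·((-48/11)·(-4−(-5)) + (-7)·(-5−(-51/11)) + (-2)·(-51/11−(-4))) = ½·(-48/11 + 28/11 + 14/11) = -3/11, so the U-coordinate is (-3/11)/(-1) = 3/11.
[UPW] = ½·((-4)·(-51/11−(-5)) + (-48/11)·(-5−(-5)) + (-2)·(-5−(-51/11))) = ½·(-16/11 + 0 + 8/11) = -4/11, so the V-coordinate is 4/11.
[UVP] = ½·((-4)·(-4−(-51/11)) + (-7)·(-51/11−(-5)) + (-48/11)·(-5−(-4))) = ½·(-28/11 − 28/11 + 48/11) = -4/11, so the W-coordinate is 4/11.
Check: 3/11 + 4/11 + 4/11 = 1.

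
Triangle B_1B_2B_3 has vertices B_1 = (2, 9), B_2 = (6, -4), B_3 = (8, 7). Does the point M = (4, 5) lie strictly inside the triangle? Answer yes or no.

yes

Barycentric coordinates of M: (4/7, 2/7, 1/7).
The three coordinates are positive, positive, positive; a point is interior exactly when all three are positive.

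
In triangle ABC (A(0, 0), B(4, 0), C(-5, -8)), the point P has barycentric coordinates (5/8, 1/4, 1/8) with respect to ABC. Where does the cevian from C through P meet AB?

(8/7, 0)

Line CP meets AB where the C-coordinate vanishes; zeroing P's C-weight and renormalizing leaves A, B-weights 5/8 : 1/4 → (5/7, 2/7).
So Q = (5/7)·A + (2/7)·B = (8/7, 0).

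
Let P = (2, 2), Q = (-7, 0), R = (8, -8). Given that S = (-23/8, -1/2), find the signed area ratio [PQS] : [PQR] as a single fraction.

[PQR] = ½·(2·(0−(-8)) + (-7)·(-8−2) + 8·(2−0)) = ½·(16 + 70 + 16) = 51.
[PQS] = ½·(2·(0−(-1/2)) + (-7)·(-1/2−2) + (-23/8)·(2−0)) = ½·(1 + 35/2 − 23/4) = 51/8, so the ratio is (51/8)/51 = 1/8.

1/8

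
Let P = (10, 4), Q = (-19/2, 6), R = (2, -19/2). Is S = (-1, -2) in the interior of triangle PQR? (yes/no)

Barycentric coordinates of S: (159/1117, 402/1117, 556/1117).
The three coordinates are positive, positive, positive; a point is interior exactly when all three are positive.

yes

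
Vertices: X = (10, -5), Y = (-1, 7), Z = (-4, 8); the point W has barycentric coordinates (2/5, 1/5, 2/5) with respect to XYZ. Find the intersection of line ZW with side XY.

(19/3, -1)

Line ZW meets XY where the Z-coordinate vanishes; zeroing W's Z-weight and renormalizing leaves X, Y-weights 2/5 : 1/5 → (2/3, 1/3).
So V = (2/3)·X + (1/3)·Y = (19/3, -1).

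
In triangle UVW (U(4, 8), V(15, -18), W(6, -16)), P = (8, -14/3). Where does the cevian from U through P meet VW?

(12, -52/3)

Barycentric coordinates of P with respect to UVW: (1/2, 1/3, 1/6).
On side VW the U-coordinate is zero; dropping P's U-weight 1/2 and renormalizing the remaining 1/3 : 1/6 gives weights 2/3, 1/3 on V, W.
Q = (2/3)·(15, -18) + (1/3)·(6, -16) = (12, -52/3).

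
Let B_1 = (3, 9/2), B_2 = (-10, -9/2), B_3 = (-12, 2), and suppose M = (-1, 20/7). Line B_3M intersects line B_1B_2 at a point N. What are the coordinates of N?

Barycentric coordinates of M with respect to B_1B_2B_3: (5/7, 1/7, 1/7).
On side B_1B_2 the B_3-coordinate is zero; dropping M's B_3-weight 1/7 and renormalizing the remaining 5/7 : 1/7 gives weights 5/6, 1/6 on B_1, B_2.
N = (5/6)·(3, 9/2) + (1/6)·(-10, -9/2) = (5/6, 3).

(5/6, 3)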